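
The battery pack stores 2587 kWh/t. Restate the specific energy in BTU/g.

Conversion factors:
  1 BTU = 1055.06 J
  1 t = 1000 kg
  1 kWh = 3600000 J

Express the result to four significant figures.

8.827 BTU/g

2587 kWh/t × 3600000 J/kWh ÷ 1000 kg/t = 9.3132×10⁶ J/kg
9.3132×10⁶ J/kg ÷ 1055.06 J/BTU × 0.001 kg/g = 8.82718 BTU/g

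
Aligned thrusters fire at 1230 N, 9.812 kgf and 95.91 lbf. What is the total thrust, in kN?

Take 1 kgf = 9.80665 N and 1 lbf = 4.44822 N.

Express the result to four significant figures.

1.753 kN

1230 N (already N)
9.812 kgf × 9.80665 = 96.2228 N
95.91 lbf × 4.44822 = 426.629 N
Combined: 1230 + 96.2228 + 426.629 = 1752.85 N
In kN: 1752.85 / 1000 = 1.75285 kN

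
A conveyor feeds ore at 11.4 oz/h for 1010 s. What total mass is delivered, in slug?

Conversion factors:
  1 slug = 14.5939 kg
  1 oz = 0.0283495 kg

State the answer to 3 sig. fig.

0.00621 slug

11.4 oz/h → 8.97734×10⁻⁵ kg/s
m = ṁ × t = 8.97734×10⁻⁵ × 1010 = 0.0906711 kg
In slug: 0.0906711 / 14.5939 = 0.00621295 slug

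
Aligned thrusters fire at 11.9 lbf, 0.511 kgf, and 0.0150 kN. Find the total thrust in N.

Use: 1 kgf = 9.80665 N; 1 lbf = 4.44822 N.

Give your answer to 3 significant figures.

11.9 lbf × 4.44822 = 52.9338 N
0.511 kgf × 9.80665 = 5.0112 N
0.0150 kN × 1000 = 15 N
Combined: 52.9338 + 5.0112 + 15 = 72.945 N

72.9 N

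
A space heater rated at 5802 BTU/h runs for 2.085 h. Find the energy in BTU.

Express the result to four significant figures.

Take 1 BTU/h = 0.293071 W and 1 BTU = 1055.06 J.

1.210×10⁴ BTU

5802 BTU/h × 0.293071 = 1700.4 W
2.085 h × 3600 = 7506 s
E = P × t = 1700.4 W × 7506 s = 1.27632×10⁷ J
1.27632×10⁷ J ÷ (1055.06 J/BTU) = 12097.1 BTU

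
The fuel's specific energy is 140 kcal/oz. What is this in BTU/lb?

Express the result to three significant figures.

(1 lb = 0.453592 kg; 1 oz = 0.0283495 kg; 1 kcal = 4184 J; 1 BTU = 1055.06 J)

8880 BTU/lb

140 kcal/oz × 4184 J/kcal ÷ 0.0283495 kg/oz = 2.06621×10⁷ J/kg
2.06621×10⁷ J/kg ÷ 1055.06 J/BTU × 0.453592 kg/lb = 8883.06 BTU/lb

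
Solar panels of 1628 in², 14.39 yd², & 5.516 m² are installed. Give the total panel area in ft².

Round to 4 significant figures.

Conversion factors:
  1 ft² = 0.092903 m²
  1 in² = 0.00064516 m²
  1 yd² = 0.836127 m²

1628 in² × 0.00064516 = 1.05032 m²
14.39 yd² × 0.836127 = 12.0319 m²
5.516 m² (already m²)
Combined: 1.05032 + 12.0319 + 5.516 = 18.5982 m²
In ft²: 18.5982 / 0.092903 = 200.189 ft²

200.2 ft²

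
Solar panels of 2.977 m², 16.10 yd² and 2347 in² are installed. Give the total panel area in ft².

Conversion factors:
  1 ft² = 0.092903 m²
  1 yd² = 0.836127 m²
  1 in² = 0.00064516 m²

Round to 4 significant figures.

193.2 ft²

2.977 m² (already m²)
16.10 yd² × 0.836127 = 13.4616 m²
2347 in² × 0.00064516 = 1.51419 m²
Total: 2.977 + 13.4616 + 1.51419 = 17.9528 m²
In ft²: 17.9528 / 0.092903 = 193.242 ft²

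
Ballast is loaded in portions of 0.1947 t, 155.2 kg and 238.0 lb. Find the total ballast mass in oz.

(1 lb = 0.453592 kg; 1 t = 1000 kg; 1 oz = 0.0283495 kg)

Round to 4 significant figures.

0.1947 t × 1000 = 194.7 kg
155.2 kg (already kg)
238.0 lb × 0.453592 = 107.955 kg
Sum: 194.7 + 155.2 + 107.955 = 457.855 kg
In oz: 457.855 / 0.0283495 = 16150.4 oz

1.615×10⁴ oz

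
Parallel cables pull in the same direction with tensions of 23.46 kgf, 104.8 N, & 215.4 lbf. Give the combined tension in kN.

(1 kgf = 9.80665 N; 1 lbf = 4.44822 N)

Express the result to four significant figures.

1.293 kN

23.46 kgf × 9.80665 = 230.064 N
104.8 N (already N)
215.4 lbf × 4.44822 = 958.147 N
Total: 230.064 + 104.8 + 958.147 = 1293.01 N
In kN: 1293.01 / 1000 = 1.29301 kN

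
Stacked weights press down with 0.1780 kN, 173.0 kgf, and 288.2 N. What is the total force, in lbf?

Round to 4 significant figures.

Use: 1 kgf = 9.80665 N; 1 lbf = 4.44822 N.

0.1780 kN × 1000 = 178 N
173.0 kgf × 9.80665 = 1696.55 N
288.2 N (already N)
Total: 178 + 1696.55 + 288.2 = 2162.75 N
In lbf: 2162.75 / 4.44822 = 486.206 lbf

486.2 lbf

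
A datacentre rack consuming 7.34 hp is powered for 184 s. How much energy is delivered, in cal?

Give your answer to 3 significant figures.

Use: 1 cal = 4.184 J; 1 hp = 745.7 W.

7.34 hp × 745.7 → 5473.44 W
E = P × t = 5473.44 W × 184 s = 1.00711×10⁶ J
1.00711×10⁶ J ÷ (4.184 J/cal) = 240705 cal

2.41×10⁵ cal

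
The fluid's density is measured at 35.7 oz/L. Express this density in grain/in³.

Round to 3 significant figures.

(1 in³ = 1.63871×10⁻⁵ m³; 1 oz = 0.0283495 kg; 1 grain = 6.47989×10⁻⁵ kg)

35.7 oz/L × 0.0283495 kg/oz ÷ 0.001 m³/L = 1012.08 kg/m³
1012.08 kg/m³ ÷ 6.47989×10⁻⁵ kg/grain × 1.63871×10⁻⁵ m³/in³ = 255.947 grain/in³

256 grain/in³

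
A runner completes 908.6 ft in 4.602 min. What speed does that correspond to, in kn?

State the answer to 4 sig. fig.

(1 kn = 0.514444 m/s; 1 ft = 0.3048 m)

1.950 kn

908.6 ft × 0.3048 → 276.941 m
4.602 min × 60 → 276.12 s
v = d / t = 276.941 m / 276.12 s = 1.00297 m/s
1.00297 m/s ÷ (0.514444 m/s/kn) = 1.94962 kn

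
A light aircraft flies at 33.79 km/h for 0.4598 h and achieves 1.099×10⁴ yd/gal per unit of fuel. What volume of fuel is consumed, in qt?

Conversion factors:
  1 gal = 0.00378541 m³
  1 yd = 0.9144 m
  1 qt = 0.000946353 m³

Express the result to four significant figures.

6.184 qt

33.79 km/h → 9.38611 m/s
0.4598 h → 1655.28 s
d = v × t = 9.38611 × 1655.28 = 15536.6 m
1.099×10⁴ yd/gal → 2.65473×10⁶ m/m³
V = d / (distance per unit fuel) = 15536.6 / 2.65473×10⁶ = 0.00585242 m³
In qt: 0.00585242 / 0.000946353 = 6.18418 qt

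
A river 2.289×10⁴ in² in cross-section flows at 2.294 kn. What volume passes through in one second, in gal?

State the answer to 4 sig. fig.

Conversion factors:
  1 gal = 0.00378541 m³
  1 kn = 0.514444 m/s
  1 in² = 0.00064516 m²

2.294 kn × 0.514444 = 1.18013 m/s
2.289×10⁴ in² × 0.00064516 = 14.7677 m²
V = v × A × t = 1.18013 m/s × 14.7677 m² × 1 s = 17.4278 m³
17.4278 m³ ÷ (0.00378541 m³/gal) = 4603.94 gal

4604 gal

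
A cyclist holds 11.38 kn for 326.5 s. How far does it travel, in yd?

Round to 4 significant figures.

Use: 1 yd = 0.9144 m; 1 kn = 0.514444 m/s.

11.38 kn × 0.514444 = 5.85437 m/s
d = v × t = 5.85437 m/s × 326.5 s = 1911.45 m
1911.45 m ÷ (0.9144 m/yd) = 2090.39 yd

2090 yd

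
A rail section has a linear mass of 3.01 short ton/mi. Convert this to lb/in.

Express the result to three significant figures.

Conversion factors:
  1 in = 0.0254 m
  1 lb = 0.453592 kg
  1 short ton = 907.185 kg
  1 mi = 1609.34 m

3.01 short ton/mi × 907.185 kg/short ton ÷ 1609.34 m/mi = 1.69674 kg/m
1.69674 kg/m ÷ 0.453592 kg/lb × 0.0254 m/in = 0.0950131 lb/in

0.0950 lb/in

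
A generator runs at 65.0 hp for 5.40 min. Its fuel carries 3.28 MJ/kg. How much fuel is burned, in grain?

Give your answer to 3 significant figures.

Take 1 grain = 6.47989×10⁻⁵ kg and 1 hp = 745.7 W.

7.39×10⁴ grain

65.0 hp → 48470.5 W
5.40 min → 324 s
E = P × t = 48470.5 × 324 = 1.57044×10⁷ J
3.28 MJ/kg → 3.28×10⁶ J/kg
m = E / e_s = 1.57044×10⁷ / 3.28×10⁶ = 4.78793 kg
In grain: 4.78793 / 6.47989×10⁻⁵ = 73889.1 grain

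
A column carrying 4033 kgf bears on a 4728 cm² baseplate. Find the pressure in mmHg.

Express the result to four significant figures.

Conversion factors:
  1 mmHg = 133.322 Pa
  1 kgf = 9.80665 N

4033 kgf × 9.80665 = 39550.2 N
4728 cm² × 0.0001 = 0.4728 m²
P = F / A = 39550.2 N / 0.4728 m² = 83651 Pa
83651 Pa ÷ (133.322 Pa/mmHg) = 627.436 mmHg

627.4 mmHg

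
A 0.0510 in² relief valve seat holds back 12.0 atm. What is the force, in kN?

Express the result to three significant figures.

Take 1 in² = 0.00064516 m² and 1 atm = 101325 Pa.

0.0400 kN

12.0 atm × 101325 → 1.2159×10⁶ Pa
0.0510 in² × 0.00064516 → 3.29032×10⁻⁵ m²
F = P × A = 1.2159×10⁶ Pa × 3.29032×10⁻⁵ m² = 40.007 N
40.007 N ÷ (1000 N/kN) = 0.040007 kN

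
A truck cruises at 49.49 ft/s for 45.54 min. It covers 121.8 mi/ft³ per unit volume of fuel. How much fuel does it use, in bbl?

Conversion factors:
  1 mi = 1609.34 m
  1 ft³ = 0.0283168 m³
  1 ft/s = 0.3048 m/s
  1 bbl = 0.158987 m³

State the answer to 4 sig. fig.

49.49 ft/s → 15.0846 m/s
45.54 min → 2732.4 s
d = v × t = 15.0846 × 2732.4 = 41217.2 m
121.8 mi/ft³ → 6.92231×10⁶ m/m³
V = d / (distance per unit fuel) = 41217.2 / 6.92231×10⁶ = 0.00595426 m³
In bbl: 0.00595426 / 0.158987 = 0.0374512 bbl

0.03745 bbl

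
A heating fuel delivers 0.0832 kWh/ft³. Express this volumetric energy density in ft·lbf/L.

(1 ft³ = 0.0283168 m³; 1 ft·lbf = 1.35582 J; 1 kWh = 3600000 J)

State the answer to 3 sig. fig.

0.0832 kWh/ft³ × 3600000 J/kWh ÷ 0.0283168 m³/ft³ = 1.05775×10⁷ J/m³
1.05775×10⁷ J/m³ ÷ 1.35582 J/ft·lbf × 0.001 m³/L = 7801.55 ft·lbf/L

7800 ft·lbf/L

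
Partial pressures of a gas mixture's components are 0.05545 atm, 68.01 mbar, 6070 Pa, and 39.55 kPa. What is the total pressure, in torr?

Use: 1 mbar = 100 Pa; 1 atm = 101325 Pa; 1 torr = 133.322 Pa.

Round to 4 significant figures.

0.05545 atm × 101325 → 5618.47 Pa
68.01 mbar × 100 → 6801 Pa
6070 Pa (already Pa)
39.55 kPa × 1000 → 39550 Pa
Combined: 5618.47 + 6801 + 6070 + 39550 = 58039.5 Pa
In torr: 58039.5 / 133.322 = 435.333 torr

435.3 torr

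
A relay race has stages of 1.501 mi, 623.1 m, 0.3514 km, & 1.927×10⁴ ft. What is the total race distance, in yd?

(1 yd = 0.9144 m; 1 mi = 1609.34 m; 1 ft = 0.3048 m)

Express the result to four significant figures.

1.501 mi × 1609.34 = 2415.62 m
623.1 m (already m)
0.3514 km × 1000 = 351.4 m
1.927×10⁴ ft × 0.3048 = 5873.5 m
Total: 2415.62 + 623.1 + 351.4 + 5873.5 = 9263.62 m
In yd: 9263.62 / 0.9144 = 10130.8 yd

1.013×10⁴ yd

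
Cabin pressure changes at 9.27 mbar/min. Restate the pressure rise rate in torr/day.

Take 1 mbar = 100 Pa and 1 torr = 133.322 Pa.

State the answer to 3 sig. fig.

1.00×10⁴ torr/day

9.27 mbar/min × 100 Pa/mbar ÷ 60 s/min = 15.45 Pa/s
15.45 Pa/s ÷ 133.322 Pa/torr × 86400 s/day = 10012.5 torr/day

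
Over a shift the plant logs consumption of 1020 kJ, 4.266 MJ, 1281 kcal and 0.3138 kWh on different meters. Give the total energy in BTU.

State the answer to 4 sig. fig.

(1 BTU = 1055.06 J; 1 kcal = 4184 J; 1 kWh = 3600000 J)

1.116×10⁴ BTU

1020 kJ × 1000 = 1.02×10⁶ J
4.266 MJ × 1000000 = 4.266×10⁶ J
1281 kcal × 4184 = 5.3597×10⁶ J
0.3138 kWh × 3600000 = 1.12968×10⁶ J
Total: 1.02×10⁶ + 4.266×10⁶ + 5.3597×10⁶ + 1.12968×10⁶ = 1.17754×10⁷ J
In BTU: 1.17754×10⁷ / 1055.06 = 11160.9 BTU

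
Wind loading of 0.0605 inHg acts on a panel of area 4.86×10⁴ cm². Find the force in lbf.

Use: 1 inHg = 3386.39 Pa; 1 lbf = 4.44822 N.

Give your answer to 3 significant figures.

224 lbf

0.0605 inHg × 3386.39 → 204.877 Pa
4.86×10⁴ cm² × 0.0001 → 4.86 m²
F = P × A = 204.877 Pa × 4.86 m² = 995.702 N
995.702 N ÷ (4.44822 N/lbf) = 223.843 lbf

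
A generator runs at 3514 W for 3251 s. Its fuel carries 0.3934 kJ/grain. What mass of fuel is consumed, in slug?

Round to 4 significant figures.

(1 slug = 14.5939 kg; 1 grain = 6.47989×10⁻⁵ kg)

E = P × t = 3514 × 3251 = 1.1424×10⁷ J
0.3934 kJ/grain → 6.07109×10⁶ J/kg
m = E / e_s = 1.1424×10⁷ / 6.07109×10⁶ = 1.8817 kg
In slug: 1.8817 / 14.5939 = 0.128937 slug

0.1289 slug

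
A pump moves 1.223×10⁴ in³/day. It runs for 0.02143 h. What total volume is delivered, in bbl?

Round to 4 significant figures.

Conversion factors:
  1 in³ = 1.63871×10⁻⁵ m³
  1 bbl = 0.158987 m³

0.001126 bbl

1.223×10⁴ in³/day → 2.31961×10⁻⁶ m³/s
0.02143 h → 77.148 s
V = Q × t = 2.31961×10⁻⁶ × 77.148 = 1.78953×10⁻⁴ m³
In bbl: 1.78953×10⁻⁴ / 0.158987 = 0.00112558 bbl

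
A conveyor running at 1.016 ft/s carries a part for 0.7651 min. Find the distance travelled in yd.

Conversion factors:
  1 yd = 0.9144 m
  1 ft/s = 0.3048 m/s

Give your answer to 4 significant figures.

15.55 yd

1.016 ft/s × 0.3048 = 0.309677 m/s
0.7651 min × 60 = 45.906 s
d = v × t = 0.309677 m/s × 45.906 s = 14.216 m
14.216 m ÷ (0.9144 m/yd) = 15.5468 yd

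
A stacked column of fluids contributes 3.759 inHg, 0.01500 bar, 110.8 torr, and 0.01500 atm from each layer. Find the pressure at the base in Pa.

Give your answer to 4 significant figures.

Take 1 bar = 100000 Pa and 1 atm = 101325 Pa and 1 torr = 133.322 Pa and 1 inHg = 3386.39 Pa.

3.052×10⁴ Pa

3.759 inHg × 3386.39 = 12729.4 Pa
0.01500 bar × 100000 = 1500 Pa
110.8 torr × 133.322 = 14772.1 Pa
0.01500 atm × 101325 = 1519.88 Pa
Combined: 12729.4 + 1500 + 14772.1 + 1519.88 = 30521.4 Pa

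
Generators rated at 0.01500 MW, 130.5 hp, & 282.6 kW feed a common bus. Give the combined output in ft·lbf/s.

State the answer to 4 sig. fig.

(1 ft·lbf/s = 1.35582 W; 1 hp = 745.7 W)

0.01500 MW × 1000000 = 15000 W
130.5 hp × 745.7 = 97313.8 W
282.6 kW × 1000 = 282600 W
Total: 15000 + 97313.8 + 282600 = 394914 W
In ft·lbf/s: 394914 / 1.35582 = 291273 ft·lbf/s

2.913×10⁵ ft·lbf/s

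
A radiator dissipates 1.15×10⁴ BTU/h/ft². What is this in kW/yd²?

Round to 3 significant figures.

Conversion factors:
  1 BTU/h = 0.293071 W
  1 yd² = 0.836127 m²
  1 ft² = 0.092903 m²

30.3 kW/yd²

1.15×10⁴ BTU/h/ft² × 0.293071 W/BTU/h ÷ 0.092903 m²/ft² = 36277.8 W/m²
36277.8 W/m² ÷ 1000 W/kW × 0.836127 m²/yd² = 30.3328 kW/yd²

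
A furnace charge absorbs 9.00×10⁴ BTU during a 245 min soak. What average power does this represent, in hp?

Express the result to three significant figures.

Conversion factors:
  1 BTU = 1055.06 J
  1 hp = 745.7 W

9.00×10⁴ BTU × 1055.06 → 9.49554×10⁷ J
245 min × 60 → 14700 s
P = E / t = 9.49554×10⁷ J / 14700 s = 6459.55 W
6459.55 W ÷ (745.7 W/hp) = 8.6624 hp

8.66 hp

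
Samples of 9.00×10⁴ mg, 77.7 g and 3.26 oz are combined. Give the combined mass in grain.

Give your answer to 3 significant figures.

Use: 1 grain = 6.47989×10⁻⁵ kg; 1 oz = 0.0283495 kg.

9.00×10⁴ mg × 10⁻⁶ = 0.09 kg
77.7 g × 0.001 = 0.0777 kg
3.26 oz × 0.0283495 = 0.0924194 kg
Combined: 0.09 + 0.0777 + 0.0924194 = 0.260119 kg
In grain: 0.260119 / 6.47989×10⁻⁵ = 4014.25 grain

4010 grain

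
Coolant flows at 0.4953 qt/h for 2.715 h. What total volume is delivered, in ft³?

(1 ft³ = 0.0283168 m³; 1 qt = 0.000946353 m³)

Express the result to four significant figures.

0.04494 ft³

0.4953 qt/h → 1.30202×10⁻⁷ m³/s
2.715 h → 9774 s
V = Q × t = 1.30202×10⁻⁷ × 9774 = 0.00127259 m³
In ft³: 0.00127259 / 0.0283168 = 0.0449412 ft³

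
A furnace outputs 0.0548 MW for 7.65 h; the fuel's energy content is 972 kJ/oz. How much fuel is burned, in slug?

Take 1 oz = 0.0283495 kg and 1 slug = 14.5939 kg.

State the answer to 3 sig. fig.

0.0548 MW → 54800 W
7.65 h → 27540 s
E = P × t = 54800 × 27540 = 1.50919×10⁹ J
972 kJ/oz → 3.42863×10⁷ J/kg
m = E / e_s = 1.50919×10⁹ / 3.42863×10⁷ = 44.0173 kg
In slug: 44.0173 / 14.5939 = 3.01614 slug

3.02 slug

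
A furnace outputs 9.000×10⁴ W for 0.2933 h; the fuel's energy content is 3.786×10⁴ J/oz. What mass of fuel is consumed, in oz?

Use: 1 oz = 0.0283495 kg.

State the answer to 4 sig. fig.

0.2933 h → 1055.88 s
E = P × t = 90000 × 1055.88 = 9.50292×10⁷ J
3.786×10⁴ J/oz → 1.33547×10⁶ J/kg
m = E / e_s = 9.50292×10⁷ / 1.33547×10⁶ = 71.1579 kg
In oz: 71.1579 / 0.0283495 = 2510.02 oz

2510 oz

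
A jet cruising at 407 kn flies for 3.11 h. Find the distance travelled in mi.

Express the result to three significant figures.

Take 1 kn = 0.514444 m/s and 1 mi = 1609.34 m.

1460 mi

407 kn × 0.514444 → 209.379 m/s
3.11 h × 3600 → 11196 s
d = v × t = 209.379 m/s × 11196 s = 2.34421×10⁶ m
2.34421×10⁶ m ÷ (1609.34 m/mi) = 1456.63 mi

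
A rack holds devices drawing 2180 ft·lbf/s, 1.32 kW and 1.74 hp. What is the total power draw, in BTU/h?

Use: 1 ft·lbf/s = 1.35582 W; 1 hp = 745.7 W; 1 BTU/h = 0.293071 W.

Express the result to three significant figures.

1.90×10⁴ BTU/h

2180 ft·lbf/s × 1.35582 → 2955.69 W
1.32 kW × 1000 → 1320 W
1.74 hp × 745.7 → 1297.52 W
Total: 2955.69 + 1320 + 1297.52 = 5573.21 W
In BTU/h: 5573.21 / 0.293071 = 19016.6 BTU/h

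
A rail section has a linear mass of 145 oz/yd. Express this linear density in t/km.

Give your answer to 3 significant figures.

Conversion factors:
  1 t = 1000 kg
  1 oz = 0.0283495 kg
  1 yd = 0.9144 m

4.50 t/km

145 oz/yd × 0.0283495 kg/oz ÷ 0.9144 m/yd = 4.49549 kg/m
4.49549 kg/m ÷ 1000 kg/t × 1000 m/km = 4.49549 t/km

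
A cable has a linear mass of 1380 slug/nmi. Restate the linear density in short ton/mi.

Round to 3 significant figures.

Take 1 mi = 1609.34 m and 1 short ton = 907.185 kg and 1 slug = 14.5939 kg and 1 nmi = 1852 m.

19.3 short ton/mi

1380 slug/nmi × 14.5939 kg/slug ÷ 1852 m/nmi = 10.8745 kg/m
10.8745 kg/m ÷ 907.185 kg/short ton × 1609.34 m/mi = 19.2913 short ton/mi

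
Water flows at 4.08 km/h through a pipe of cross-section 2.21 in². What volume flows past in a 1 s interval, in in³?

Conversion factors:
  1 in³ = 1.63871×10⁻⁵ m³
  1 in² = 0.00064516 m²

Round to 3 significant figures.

98.6 in³

4.08 km/h × (1/3.6) = 1.13333 m/s
2.21 in² × 0.00064516 = 0.0014258 m²
V = v × A × t = 1.13333 m/s × 0.0014258 m² × 1 s = 0.0016159 m³
0.0016159 m³ ÷ (1.63871×10⁻⁵ m³/in³) = 98.6081 in³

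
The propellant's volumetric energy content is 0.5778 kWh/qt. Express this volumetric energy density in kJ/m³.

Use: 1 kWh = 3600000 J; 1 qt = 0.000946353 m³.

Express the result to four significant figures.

2.198×10⁶ kJ/m³

0.5778 kWh/qt × 3600000 J/kWh ÷ 0.000946353 m³/qt = 2.198×10⁹ J/m³
2.198×10⁹ J/m³ ÷ 1000 J/kJ = 2.198×10⁶ kJ/m³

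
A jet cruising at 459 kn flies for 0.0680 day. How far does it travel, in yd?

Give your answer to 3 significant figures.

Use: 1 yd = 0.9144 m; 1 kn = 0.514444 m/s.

1.52×10⁶ yd

459 kn × 0.514444 = 236.13 m/s
0.0680 day × 86400 = 5875.2 s
d = v × t = 236.13 m/s × 5875.2 s = 1.38731×10⁶ m
1.38731×10⁶ m ÷ (0.9144 m/yd) = 1.51718×10⁶ yd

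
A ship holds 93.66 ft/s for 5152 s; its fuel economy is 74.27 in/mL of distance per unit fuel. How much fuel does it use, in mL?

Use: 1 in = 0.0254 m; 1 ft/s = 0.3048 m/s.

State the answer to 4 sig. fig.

7.796×10⁴ mL

93.66 ft/s → 28.5476 m/s
d = v × t = 28.5476 × 5152 = 147077 m
74.27 in/mL → 1.88646×10⁶ m/m³
V = d / (distance per unit fuel) = 147077 / 1.88646×10⁶ = 0.0779645 m³
In mL: 0.0779645 / 10⁻⁶ = 77964.5 mL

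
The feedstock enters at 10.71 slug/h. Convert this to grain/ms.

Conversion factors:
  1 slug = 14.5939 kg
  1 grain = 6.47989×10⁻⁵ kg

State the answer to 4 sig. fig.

10.71 slug/h × 14.5939 kg/slug ÷ 3600 s/h = 0.0434169 kg/s
0.0434169 kg/s ÷ 6.47989×10⁻⁵ kg/grain × 0.001 s/ms = 0.670025 grain/ms

0.6700 grain/ms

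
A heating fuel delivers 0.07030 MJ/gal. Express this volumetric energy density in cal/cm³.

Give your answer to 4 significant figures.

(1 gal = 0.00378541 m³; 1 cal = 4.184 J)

0.07030 MJ/gal × 1000000 J/MJ ÷ 0.00378541 m³/gal = 1.85713×10⁷ J/m³
1.85713×10⁷ J/m³ ÷ 4.184 J/cal × 10⁻⁶ m³/cm³ = 4.43865 cal/cm³

4.439 cal/cm³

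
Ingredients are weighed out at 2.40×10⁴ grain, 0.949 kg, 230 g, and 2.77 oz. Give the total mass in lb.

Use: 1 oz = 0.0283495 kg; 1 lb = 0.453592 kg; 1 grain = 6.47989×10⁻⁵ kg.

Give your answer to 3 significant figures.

6.20 lb

2.40×10⁴ grain × 6.47989×10⁻⁵ = 1.55517 kg
0.949 kg (already kg)
230 g × 0.001 = 0.23 kg
2.77 oz × 0.0283495 = 0.0785281 kg
Total: 1.55517 + 0.949 + 0.23 + 0.0785281 = 2.8127 kg
In lb: 2.8127 / 0.453592 = 6.20095 lb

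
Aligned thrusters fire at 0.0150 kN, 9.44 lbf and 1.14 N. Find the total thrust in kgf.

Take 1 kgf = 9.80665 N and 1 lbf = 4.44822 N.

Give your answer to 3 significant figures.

5.93 kgf

0.0150 kN × 1000 = 15 N
9.44 lbf × 4.44822 = 41.9912 N
1.14 N (already N)
Sum: 15 + 41.9912 + 1.14 = 58.1312 N
In kgf: 58.1312 / 9.80665 = 5.92773 kgf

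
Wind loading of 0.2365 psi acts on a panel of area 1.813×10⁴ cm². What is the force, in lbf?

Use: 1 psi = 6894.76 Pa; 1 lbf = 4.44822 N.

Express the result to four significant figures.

0.2365 psi × 6894.76 → 1630.61 Pa
1.813×10⁴ cm² × 0.0001 → 1.813 m²
F = P × A = 1630.61 Pa × 1.813 m² = 2956.3 N
2956.3 N ÷ (4.44822 N/lbf) = 664.603 lbf

664.6 lbf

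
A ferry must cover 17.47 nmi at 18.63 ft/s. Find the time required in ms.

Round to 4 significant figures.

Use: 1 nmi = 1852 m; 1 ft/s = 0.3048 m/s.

5.698×10⁶ ms

17.47 nmi × 1852 → 32354.4 m
18.63 ft/s × 0.3048 → 5.67842 m/s
t = d / v = 32354.4 m / 5.67842 m/s = 5697.78 s
5697.78 s ÷ (0.001 s/ms) = 5.69778×10⁶ ms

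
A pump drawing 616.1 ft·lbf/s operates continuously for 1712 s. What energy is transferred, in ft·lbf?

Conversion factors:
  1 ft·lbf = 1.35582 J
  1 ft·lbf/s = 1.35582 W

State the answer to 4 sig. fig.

1.055×10⁶ ft·lbf

616.1 ft·lbf/s × 1.35582 → 835.321 W
E = P × t = 835.321 W × 1712 s = 1.43007×10⁶ J
1.43007×10⁶ J ÷ (1.35582 J/ft·lbf) = 1.05476×10⁶ ft·lbf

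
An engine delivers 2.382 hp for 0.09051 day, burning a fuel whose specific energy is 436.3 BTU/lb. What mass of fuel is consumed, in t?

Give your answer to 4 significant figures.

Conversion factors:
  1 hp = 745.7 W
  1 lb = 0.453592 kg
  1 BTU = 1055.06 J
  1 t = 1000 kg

2.382 hp → 1776.26 W
0.09051 day → 7820.06 s
E = P × t = 1776.26 × 7820.06 = 1.38905×10⁷ J
436.3 BTU/lb → 1.01484×10⁶ J/kg
m = E / e_s = 1.38905×10⁷ / 1.01484×10⁶ = 13.6874 kg
In t: 13.6874 / 1000 = 0.0136874 t

0.01369 t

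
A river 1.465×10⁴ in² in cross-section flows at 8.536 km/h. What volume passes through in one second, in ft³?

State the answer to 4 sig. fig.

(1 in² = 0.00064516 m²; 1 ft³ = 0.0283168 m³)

791.4 ft³

8.536 km/h × (1/3.6) → 2.37111 m/s
1.465×10⁴ in² × 0.00064516 → 9.45159 m²
V = v × A × t = 2.37111 m/s × 9.45159 m² × 1 s = 22.4108 m³
22.4108 m³ ÷ (0.0283168 m³/ft³) = 791.431 ft³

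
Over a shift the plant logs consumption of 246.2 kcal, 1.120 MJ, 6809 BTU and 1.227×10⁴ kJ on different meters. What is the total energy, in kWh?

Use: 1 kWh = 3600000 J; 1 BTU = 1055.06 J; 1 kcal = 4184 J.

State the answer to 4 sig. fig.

246.2 kcal × 4184 → 1.0301×10⁶ J
1.120 MJ × 1000000 → 1.12×10⁶ J
6809 BTU × 1055.06 → 7.1839×10⁶ J
1.227×10⁴ kJ × 1000 → 1.227×10⁷ J
Combined: 1.0301×10⁶ + 1.12×10⁶ + 7.1839×10⁶ + 1.227×10⁷ = 2.1604×10⁷ J
In kWh: 2.1604×10⁷ / 3600000 = 6.00111 kWh

6.001 kWh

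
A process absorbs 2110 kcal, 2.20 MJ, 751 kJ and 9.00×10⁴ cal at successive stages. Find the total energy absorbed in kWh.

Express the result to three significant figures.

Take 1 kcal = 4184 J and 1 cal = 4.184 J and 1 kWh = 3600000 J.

3.38 kWh

2110 kcal × 4184 = 8.82824×10⁶ J
2.20 MJ × 1000000 = 2.2×10⁶ J
751 kJ × 1000 = 751000 J
9.00×10⁴ cal × 4.184 = 376560 J
Combined: 8.82824×10⁶ + 2.2×10⁶ + 751000 + 376560 = 1.21558×10⁷ J
In kWh: 1.21558×10⁷ / 3600000 = 3.37661 kWh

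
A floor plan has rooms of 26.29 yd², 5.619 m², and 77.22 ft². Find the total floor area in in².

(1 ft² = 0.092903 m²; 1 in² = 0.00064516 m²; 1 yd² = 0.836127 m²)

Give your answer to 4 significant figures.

5.390×10⁴ in²

26.29 yd² × 0.836127 = 21.9818 m²
5.619 m² (already m²)
77.22 ft² × 0.092903 = 7.17397 m²
Total: 21.9818 + 5.619 + 7.17397 = 34.7748 m²
In in²: 34.7748 / 0.00064516 = 53901 in²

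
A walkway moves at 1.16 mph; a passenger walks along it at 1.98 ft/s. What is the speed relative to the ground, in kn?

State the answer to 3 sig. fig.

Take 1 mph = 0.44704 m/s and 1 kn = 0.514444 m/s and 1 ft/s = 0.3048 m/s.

1.16 mph × 0.44704 → 0.518566 m/s
1.98 ft/s × 0.3048 → 0.603504 m/s
Sum: 0.518566 + 0.603504 = 1.12207 m/s
In kn: 1.12207 / 0.514444 = 2.18113 kn

2.18 kn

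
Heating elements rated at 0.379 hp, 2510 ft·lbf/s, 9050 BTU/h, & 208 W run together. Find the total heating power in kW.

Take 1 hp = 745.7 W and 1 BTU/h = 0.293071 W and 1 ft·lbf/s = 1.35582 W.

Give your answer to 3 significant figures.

0.379 hp × 745.7 → 282.62 W
2510 ft·lbf/s × 1.35582 → 3403.11 W
9050 BTU/h × 0.293071 → 2652.29 W
208 W (already W)
Total: 282.62 + 3403.11 + 2652.29 + 208 = 6546.02 W
In kW: 6546.02 / 1000 = 6.54602 kW

6.55 kW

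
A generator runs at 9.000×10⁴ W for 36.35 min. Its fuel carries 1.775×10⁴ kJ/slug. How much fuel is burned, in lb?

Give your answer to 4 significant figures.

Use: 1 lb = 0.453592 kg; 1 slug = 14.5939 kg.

355.8 lb

36.35 min → 2181 s
E = P × t = 90000 × 2181 = 1.9629×10⁸ J
1.775×10⁴ kJ/slug → 1.21626×10⁶ J/kg
m = E / e_s = 1.9629×10⁸ / 1.21626×10⁶ = 161.388 kg
In lb: 161.388 / 0.453592 = 355.8 lb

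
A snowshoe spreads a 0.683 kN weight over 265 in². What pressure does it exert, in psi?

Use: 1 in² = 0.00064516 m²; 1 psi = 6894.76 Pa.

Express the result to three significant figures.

0.683 kN × 1000 = 683 N
265 in² × 0.00064516 = 0.170967 m²
P = F / A = 683 N / 0.170967 m² = 3994.92 Pa
3994.92 Pa ÷ (6894.76 Pa/psi) = 0.579414 psi

0.579 psi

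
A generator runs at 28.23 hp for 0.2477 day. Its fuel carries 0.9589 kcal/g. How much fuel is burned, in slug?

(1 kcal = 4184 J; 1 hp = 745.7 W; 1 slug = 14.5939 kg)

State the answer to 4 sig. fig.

28.23 hp → 21051.1 W
0.2477 day → 21401.3 s
E = P × t = 21051.1 × 21401.3 = 4.50521×10⁸ J
0.9589 kcal/g → 4.01204×10⁶ J/kg
m = E / e_s = 4.50521×10⁸ / 4.01204×10⁶ = 112.292 kg
In slug: 112.292 / 14.5939 = 7.69445 slug

7.694 slug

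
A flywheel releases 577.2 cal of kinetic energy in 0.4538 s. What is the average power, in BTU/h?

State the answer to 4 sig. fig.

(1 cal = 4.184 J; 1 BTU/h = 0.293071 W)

577.2 cal × 4.184 → 2415 J
P = E / t = 2415 J / 0.4538 s = 5321.73 W
5321.73 W ÷ (0.293071 W/BTU/h) = 18158.5 BTU/h

1.816×10⁴ BTU/h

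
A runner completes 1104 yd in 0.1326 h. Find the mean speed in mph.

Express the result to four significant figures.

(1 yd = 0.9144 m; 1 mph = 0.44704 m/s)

1104 yd × 0.9144 → 1009.5 m
0.1326 h × 3600 → 477.36 s
v = d / t = 1009.5 m / 477.36 s = 2.11476 m/s
2.11476 m/s ÷ (0.44704 m/s/mph) = 4.73058 mph

4.731 mph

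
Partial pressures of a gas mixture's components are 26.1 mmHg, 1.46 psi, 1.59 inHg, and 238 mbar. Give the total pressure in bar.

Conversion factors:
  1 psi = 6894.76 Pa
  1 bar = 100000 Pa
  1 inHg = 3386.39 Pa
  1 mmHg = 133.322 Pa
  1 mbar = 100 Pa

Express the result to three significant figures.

26.1 mmHg × 133.322 = 3479.7 Pa
1.46 psi × 6894.76 = 10066.3 Pa
1.59 inHg × 3386.39 = 5384.36 Pa
238 mbar × 100 = 23800 Pa
Total: 3479.7 + 10066.3 + 5384.36 + 23800 = 42730.4 Pa
In bar: 42730.4 / 100000 = 0.427304 bar

0.427 bar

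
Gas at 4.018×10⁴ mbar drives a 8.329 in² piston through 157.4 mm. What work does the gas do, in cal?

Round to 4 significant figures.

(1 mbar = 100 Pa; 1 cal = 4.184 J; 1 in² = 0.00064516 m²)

812.2 cal

4.018×10⁴ mbar → 4.018×10⁶ Pa
8.329 in² → 0.00537354 m²
F = P × A = 4.018×10⁶ × 0.00537354 = 21590.9 N
157.4 mm → 0.1574 m
W = F × d = 21590.9 × 0.1574 = 3398.41 J
In cal: 3398.41 / 4.184 = 812.239 cal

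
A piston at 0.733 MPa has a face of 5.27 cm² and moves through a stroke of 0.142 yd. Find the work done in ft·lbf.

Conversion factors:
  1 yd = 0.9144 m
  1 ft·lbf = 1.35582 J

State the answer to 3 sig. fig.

0.733 MPa → 733000 Pa
5.27 cm² → 5.27×10⁻⁴ m²
F = P × A = 733000 × 5.27×10⁻⁴ = 386.291 N
0.142 yd → 0.129845 m
W = F × d = 386.291 × 0.129845 = 50.158 J
In ft·lbf: 50.158 / 1.35582 = 36.9946 ft·lbf

37.0 ft·lbf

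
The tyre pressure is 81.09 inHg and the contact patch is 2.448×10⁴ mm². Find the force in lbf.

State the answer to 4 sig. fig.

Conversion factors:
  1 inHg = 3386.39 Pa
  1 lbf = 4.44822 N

81.09 inHg × 3386.39 → 274602 Pa
2.448×10⁴ mm² × 10⁻⁶ → 0.02448 m²
F = P × A = 274602 Pa × 0.02448 m² = 6722.26 N
6722.26 N ÷ (4.44822 N/lbf) = 1511.22 lbf

1511 lbf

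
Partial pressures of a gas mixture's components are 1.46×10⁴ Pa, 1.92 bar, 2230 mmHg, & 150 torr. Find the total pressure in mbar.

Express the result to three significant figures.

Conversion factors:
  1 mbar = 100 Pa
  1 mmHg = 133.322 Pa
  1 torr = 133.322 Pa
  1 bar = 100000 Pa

1.46×10⁴ Pa (already Pa)
1.92 bar × 100000 → 192000 Pa
2230 mmHg × 133.322 → 297308 Pa
150 torr × 133.322 → 19998.3 Pa
Total: 14600 + 192000 + 297308 + 19998.3 = 523906 Pa
In mbar: 523906 / 100 = 5239.06 mbar

5240 mbar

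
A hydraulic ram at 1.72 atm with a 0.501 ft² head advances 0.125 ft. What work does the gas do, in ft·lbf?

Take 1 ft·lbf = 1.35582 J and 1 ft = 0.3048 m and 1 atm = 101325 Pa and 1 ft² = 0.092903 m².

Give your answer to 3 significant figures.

1.72 atm → 174279 Pa
0.501 ft² → 0.0465444 m²
F = P × A = 174279 × 0.0465444 = 8111.71 N
0.125 ft → 0.0381 m
W = F × d = 8111.71 × 0.0381 = 309.056 J
In ft·lbf: 309.056 / 1.35582 = 227.948 ft·lbf

228 ft·lbf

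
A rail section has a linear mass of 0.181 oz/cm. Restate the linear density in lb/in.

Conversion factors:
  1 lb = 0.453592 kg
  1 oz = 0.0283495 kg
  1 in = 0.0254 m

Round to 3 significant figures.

0.181 oz/cm × 0.0283495 kg/oz ÷ 0.01 m/cm = 0.513126 kg/m
0.513126 kg/m ÷ 0.453592 kg/lb × 0.0254 m/in = 0.0287338 lb/in

0.0287 lb/in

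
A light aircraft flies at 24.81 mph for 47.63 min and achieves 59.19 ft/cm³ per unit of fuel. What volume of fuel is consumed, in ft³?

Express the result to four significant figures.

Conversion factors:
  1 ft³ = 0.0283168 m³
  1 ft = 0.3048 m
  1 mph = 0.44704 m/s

24.81 mph → 11.0911 m/s
47.63 min → 2857.8 s
d = v × t = 11.0911 × 2857.8 = 31696.1 m
59.19 ft/cm³ → 1.80411×10⁷ m/m³
V = d / (distance per unit fuel) = 31696.1 / 1.80411×10⁷ = 0.00175688 m³
In ft³: 0.00175688 / 0.0283168 = 0.0620437 ft³

0.06204 ft³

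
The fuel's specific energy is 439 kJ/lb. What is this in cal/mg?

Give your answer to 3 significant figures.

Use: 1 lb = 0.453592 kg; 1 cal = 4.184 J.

0.231 cal/mg

439 kJ/lb × 1000 J/kJ ÷ 0.453592 kg/lb = 967830 J/kg
967830 J/kg ÷ 4.184 J/cal × 10⁻⁶ kg/mg = 0.231317 cal/mg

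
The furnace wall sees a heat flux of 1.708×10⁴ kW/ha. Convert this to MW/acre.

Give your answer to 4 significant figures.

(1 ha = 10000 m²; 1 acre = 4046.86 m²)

1.708×10⁴ kW/ha × 1000 W/kW ÷ 10000 m²/ha = 1708 W/m²
1708 W/m² ÷ 1000000 W/MW × 4046.86 m²/acre = 6.91204 MW/acre

6.912 MW/acre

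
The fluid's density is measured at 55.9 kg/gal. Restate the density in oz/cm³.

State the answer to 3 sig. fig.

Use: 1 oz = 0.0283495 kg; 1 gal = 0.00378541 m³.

0.521 oz/cm³

55.9 kg/gal ÷ 0.00378541 m³/gal = 14767.2 kg/m³
14767.2 kg/m³ ÷ 0.0283495 kg/oz × 10⁻⁶ m³/cm³ = 0.520898 oz/cm³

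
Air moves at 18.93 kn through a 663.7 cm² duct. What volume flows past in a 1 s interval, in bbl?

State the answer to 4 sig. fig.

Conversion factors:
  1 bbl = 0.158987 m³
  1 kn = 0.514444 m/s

18.93 kn × 0.514444 → 9.73842 m/s
663.7 cm² × 0.0001 → 0.06637 m²
V = v × A × t = 9.73842 m/s × 0.06637 m² × 1 s = 0.646339 m³
0.646339 m³ ÷ (0.158987 m³/bbl) = 4.06536 bbl

4.065 bbl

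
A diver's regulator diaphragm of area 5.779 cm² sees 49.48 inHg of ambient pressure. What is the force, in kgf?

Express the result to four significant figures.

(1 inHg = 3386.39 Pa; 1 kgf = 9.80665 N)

9.874 kgf

49.48 inHg × 3386.39 = 167559 Pa
5.779 cm² × 0.0001 = 5.779×10⁻⁴ m²
F = P × A = 167559 Pa × 5.779×10⁻⁴ m² = 96.8323 N
96.8323 N ÷ (9.80665 N/kgf) = 9.87415 kgf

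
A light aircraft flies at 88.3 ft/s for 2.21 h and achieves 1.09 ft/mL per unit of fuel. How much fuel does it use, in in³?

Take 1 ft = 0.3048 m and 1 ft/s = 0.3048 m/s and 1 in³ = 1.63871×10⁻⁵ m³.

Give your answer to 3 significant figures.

3.93×10⁴ in³

88.3 ft/s → 26.9138 m/s
2.21 h → 7956 s
d = v × t = 26.9138 × 7956 = 214126 m
1.09 ft/mL → 332232 m/m³
V = d / (distance per unit fuel) = 214126 / 332232 = 0.644507 m³
In in³: 0.644507 / 1.63871×10⁻⁵ = 39330.1 in³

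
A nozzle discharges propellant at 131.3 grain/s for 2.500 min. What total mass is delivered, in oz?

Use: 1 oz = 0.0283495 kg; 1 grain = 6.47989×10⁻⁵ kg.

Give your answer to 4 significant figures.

45.02 oz

131.3 grain/s → 0.0085081 kg/s
2.500 min → 150 s
m = ṁ × t = 0.0085081 × 150 = 1.27621 kg
In oz: 1.27621 / 0.0283495 = 45.017 oz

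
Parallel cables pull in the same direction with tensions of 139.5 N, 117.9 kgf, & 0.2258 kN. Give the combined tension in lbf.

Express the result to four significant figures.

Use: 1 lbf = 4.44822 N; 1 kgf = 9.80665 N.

342.0 lbf

139.5 N (already N)
117.9 kgf × 9.80665 = 1156.2 N
0.2258 kN × 1000 = 225.8 N
Sum: 139.5 + 1156.2 + 225.8 = 1521.5 N
In lbf: 1521.5 / 4.44822 = 342.047 lbf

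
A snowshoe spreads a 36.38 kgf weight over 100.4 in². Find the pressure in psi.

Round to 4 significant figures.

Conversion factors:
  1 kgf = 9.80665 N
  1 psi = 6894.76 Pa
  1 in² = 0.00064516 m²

0.7988 psi

36.38 kgf × 9.80665 = 356.766 N
100.4 in² × 0.00064516 = 0.0647741 m²
P = F / A = 356.766 N / 0.0647741 m² = 5507.85 Pa
5507.85 Pa ÷ (6894.76 Pa/psi) = 0.798846 psi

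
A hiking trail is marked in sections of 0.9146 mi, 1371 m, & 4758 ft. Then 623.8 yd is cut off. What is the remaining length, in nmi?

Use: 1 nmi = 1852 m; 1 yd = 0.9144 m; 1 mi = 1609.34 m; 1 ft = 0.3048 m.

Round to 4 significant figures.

0.9146 mi × 1609.34 → 1471.9 m
1371 m (already m)
4758 ft × 0.3048 → 1450.24 m
623.8 yd × 0.9144 → 570.403 m
Net: 1471.9 + 1371 + 1450.24 − 570.403 = 3722.74 m
In nmi: 3722.74 / 1852 = 2.01012 nmi

2.010 nmi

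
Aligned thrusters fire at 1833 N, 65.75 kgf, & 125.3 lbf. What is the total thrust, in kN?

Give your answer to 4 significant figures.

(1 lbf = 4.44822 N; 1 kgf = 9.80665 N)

1833 N (already N)
65.75 kgf × 9.80665 → 644.787 N
125.3 lbf × 4.44822 → 557.362 N
Sum: 1833 + 644.787 + 557.362 = 3035.15 N
In kN: 3035.15 / 1000 = 3.03515 kN

3.035 kN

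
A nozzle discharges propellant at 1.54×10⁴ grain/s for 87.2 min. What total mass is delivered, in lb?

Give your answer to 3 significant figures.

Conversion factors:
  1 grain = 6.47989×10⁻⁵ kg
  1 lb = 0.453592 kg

1.15×10⁴ lb

1.54×10⁴ grain/s → 0.997903 kg/s
87.2 min → 5232 s
m = ṁ × t = 0.997903 × 5232 = 5221.03 kg
In lb: 5221.03 / 0.453592 = 11510.4 lb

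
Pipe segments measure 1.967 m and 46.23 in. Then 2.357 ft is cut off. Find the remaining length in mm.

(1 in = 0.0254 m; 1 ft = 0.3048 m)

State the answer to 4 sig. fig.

1.967 m (already m)
46.23 in × 0.0254 = 1.17424 m
2.357 ft × 0.3048 = 0.718414 m
Sum: 1.967 + 1.17424 − 0.718414 = 2.42283 m
In mm: 2.42283 / 0.001 = 2422.83 mm

2423 mm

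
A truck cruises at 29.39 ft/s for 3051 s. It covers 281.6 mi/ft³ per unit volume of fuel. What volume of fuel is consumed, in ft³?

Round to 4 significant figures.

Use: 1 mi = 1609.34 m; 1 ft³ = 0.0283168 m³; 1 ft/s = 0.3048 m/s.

0.06031 ft³

29.39 ft/s → 8.95807 m/s
d = v × t = 8.95807 × 3051 = 27331.1 m
281.6 mi/ft³ → 1.60043×10⁷ m/m³
V = d / (distance per unit fuel) = 27331.1 / 1.60043×10⁷ = 0.00170773 m³
In ft³: 0.00170773 / 0.0283168 = 0.060308 ft³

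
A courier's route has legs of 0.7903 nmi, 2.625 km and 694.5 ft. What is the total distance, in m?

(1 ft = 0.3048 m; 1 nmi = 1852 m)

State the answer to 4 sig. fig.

0.7903 nmi × 1852 → 1463.64 m
2.625 km × 1000 → 2625 m
694.5 ft × 0.3048 → 211.684 m
Sum: 1463.64 + 2625 + 211.684 = 4300.32 m

4300 m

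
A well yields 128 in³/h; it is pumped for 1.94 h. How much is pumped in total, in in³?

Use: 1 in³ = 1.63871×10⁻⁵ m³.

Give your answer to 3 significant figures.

128 in³/h → 5.82652×10⁻⁷ m³/s
1.94 h → 6984 s
V = Q × t = 5.82652×10⁻⁷ × 6984 = 0.00406924 m³
In in³: 0.00406924 / 1.63871×10⁻⁵ = 248.32 in³

248 in³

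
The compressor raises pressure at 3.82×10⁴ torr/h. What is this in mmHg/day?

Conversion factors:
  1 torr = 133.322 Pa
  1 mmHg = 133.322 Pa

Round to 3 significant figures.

9.17×10⁵ mmHg/day

3.82×10⁴ torr/h × 133.322 Pa/torr ÷ 3600 s/h = 1414.69 Pa/s
1414.69 Pa/s ÷ 133.322 Pa/mmHg × 86400 s/day = 916797 mmHg/day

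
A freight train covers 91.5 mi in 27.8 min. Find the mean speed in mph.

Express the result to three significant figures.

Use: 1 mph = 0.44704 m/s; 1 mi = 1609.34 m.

91.5 mi × 1609.34 = 147255 m
27.8 min × 60 = 1668 s
v = d / t = 147255 m / 1668 s = 88.2824 m/s
88.2824 m/s ÷ (0.44704 m/s/mph) = 197.482 mph

197 mph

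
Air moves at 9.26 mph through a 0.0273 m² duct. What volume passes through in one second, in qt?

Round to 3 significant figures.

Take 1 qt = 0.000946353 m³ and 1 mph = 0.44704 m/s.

9.26 mph × 0.44704 = 4.13959 m/s
V = v × A × t = 4.13959 m/s × 0.0273 m² × 1 s = 0.113011 m³
0.113011 m³ ÷ (0.000946353 m³/qt) = 119.417 qt

119 qt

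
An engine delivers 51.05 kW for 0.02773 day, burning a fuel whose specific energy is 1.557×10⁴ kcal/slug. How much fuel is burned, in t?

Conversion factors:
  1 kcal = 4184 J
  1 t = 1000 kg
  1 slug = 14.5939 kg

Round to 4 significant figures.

51.05 kW → 51050 W
0.02773 day → 2395.87 s
E = P × t = 51050 × 2395.87 = 1.22309×10⁸ J
1.557×10⁴ kcal/slug → 4.46384×10⁶ J/kg
m = E / e_s = 1.22309×10⁸ / 4.46384×10⁶ = 27.4 kg
In t: 27.4 / 1000 = 0.0274 t

0.02740 t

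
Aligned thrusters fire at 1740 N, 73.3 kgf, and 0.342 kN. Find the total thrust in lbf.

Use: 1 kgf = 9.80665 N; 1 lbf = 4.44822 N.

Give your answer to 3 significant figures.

1740 N (already N)
73.3 kgf × 9.80665 = 718.827 N
0.342 kN × 1000 = 342 N
Combined: 1740 + 718.827 + 342 = 2800.83 N
In lbf: 2800.83 / 4.44822 = 629.652 lbf

630 lbf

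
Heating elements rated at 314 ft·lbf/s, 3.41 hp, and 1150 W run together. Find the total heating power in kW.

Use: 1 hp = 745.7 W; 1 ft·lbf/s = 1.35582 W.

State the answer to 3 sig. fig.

4.12 kW

314 ft·lbf/s × 1.35582 = 425.727 W
3.41 hp × 745.7 = 2542.84 W
1150 W (already W)
Combined: 425.727 + 2542.84 + 1150 = 4118.57 W
In kW: 4118.57 / 1000 = 4.11857 kW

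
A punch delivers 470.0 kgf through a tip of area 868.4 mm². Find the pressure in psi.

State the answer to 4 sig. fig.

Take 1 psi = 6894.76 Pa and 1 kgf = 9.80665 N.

470.0 kgf × 9.80665 → 4609.13 N
868.4 mm² × 10⁻⁶ → 8.684×10⁻⁴ m²
P = F / A = 4609.13 N / 8.684×10⁻⁴ m² = 5.30761×10⁶ Pa
5.30761×10⁶ Pa ÷ (6894.76 Pa/psi) = 769.803 psi

769.8 psi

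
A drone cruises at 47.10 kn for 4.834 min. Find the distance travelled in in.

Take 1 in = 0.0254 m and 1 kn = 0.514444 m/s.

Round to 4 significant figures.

47.10 kn × 0.514444 = 24.2303 m/s
4.834 min × 60 = 290.04 s
d = v × t = 24.2303 m/s × 290.04 s = 7027.76 m
7027.76 m ÷ (0.0254 m/in) = 276683 in

2.767×10⁵ in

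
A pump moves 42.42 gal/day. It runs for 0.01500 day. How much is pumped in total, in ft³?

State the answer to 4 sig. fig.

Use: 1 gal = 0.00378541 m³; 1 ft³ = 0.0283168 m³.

42.42 gal/day → 1.85853×10⁻⁶ m³/s
0.01500 day → 1296 s
V = Q × t = 1.85853×10⁻⁶ × 1296 = 0.00240865 m³
In ft³: 0.00240865 / 0.0283168 = 0.0850608 ft³

0.08506 ft³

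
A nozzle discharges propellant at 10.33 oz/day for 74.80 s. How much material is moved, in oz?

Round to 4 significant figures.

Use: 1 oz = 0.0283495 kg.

10.33 oz/day → 3.38947×10⁻⁶ kg/s
m = ṁ × t = 3.38947×10⁻⁶ × 74.8 = 2.53532×10⁻⁴ kg
In oz: 2.53532×10⁻⁴ / 0.0283495 = 0.00894309 oz

0.008943 oz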